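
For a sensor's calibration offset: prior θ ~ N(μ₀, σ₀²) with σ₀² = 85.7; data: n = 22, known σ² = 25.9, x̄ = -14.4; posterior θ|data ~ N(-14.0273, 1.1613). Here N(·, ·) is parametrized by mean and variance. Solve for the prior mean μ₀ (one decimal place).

With known observation variance, the Normal–Normal posterior has precision τ_n = τ₀ + n/σ² and mean μ_n = (τ₀μ₀ + (n/σ²)x̄)/τ_n.
Here τ₀ = 1/85.7 = 0.011669 and τ_data = 22/25.9 = 0.849421, so τ_n = 0.861090.
Rearranging for μ₀: μ₀ = (μ_n·τ_n − τ_data·x̄)/τ₀ = (-14.0273·0.861090 − 0.849421·-14.4) / 0.011669 = 0.152895/0.011669 ≈ 13.1.

μ₀ = 13.1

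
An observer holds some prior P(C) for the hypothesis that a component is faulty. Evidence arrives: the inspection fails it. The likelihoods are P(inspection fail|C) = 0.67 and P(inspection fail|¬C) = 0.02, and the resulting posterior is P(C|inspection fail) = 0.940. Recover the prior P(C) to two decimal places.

In odds form, posterior odds = prior odds × likelihood ratio, so prior odds = posterior odds ÷ LR.
Posterior odds = 0.940/(1−0.940) = 15.6667. LR = 0.67/0.02 = 33.5000.
Prior odds = 15.6667/33.5000 = 0.4677, so P(C) = 0.4677/(1+0.4677) ≈ 0.32.

P(C) = 0.32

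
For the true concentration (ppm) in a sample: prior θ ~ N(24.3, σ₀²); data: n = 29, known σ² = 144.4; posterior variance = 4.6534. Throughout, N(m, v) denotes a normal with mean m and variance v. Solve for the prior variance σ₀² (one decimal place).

σ₀² = 71.1

For the Normal–Normal model with known σ², precisions add: τ_n = τ₀ + n/σ².
So 1/σ₀² = 1/4.6534 − 29/144.4 = 0.214897 − 0.200831 = 0.014066.
Hence σ₀² = 1/0.014066 ≈ 71.1.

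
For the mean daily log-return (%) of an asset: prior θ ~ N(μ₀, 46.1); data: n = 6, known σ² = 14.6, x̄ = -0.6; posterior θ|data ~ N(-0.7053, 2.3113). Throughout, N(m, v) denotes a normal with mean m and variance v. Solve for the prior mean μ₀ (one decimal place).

μ₀ = -2.7

With known observation variance, the Normal–Normal posterior has precision τ_n = τ₀ + n/σ² and mean μ_n = (τ₀μ₀ + (n/σ²)x̄)/τ_n.
Here τ₀ = 1/46.1 = 0.021692 and τ_data = 6/14.6 = 0.410959, so τ_n = 0.432651.
Rearranging for μ₀: μ₀ = (μ_n·τ_n − τ_data·x̄)/τ₀ = (-0.7053·0.432651 − 0.410959·-0.6) / 0.021692 = -0.058573/0.021692 ≈ -2.7.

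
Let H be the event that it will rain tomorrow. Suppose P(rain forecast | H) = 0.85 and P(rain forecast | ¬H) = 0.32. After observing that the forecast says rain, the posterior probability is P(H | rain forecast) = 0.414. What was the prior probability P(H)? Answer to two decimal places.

P(H) = 0.21

In odds form, posterior odds = prior odds × likelihood ratio, so prior odds = posterior odds ÷ LR.
Posterior odds = 0.414/(1−0.414) = 0.7065. LR = 0.85/0.32 = 2.6562.
Prior odds = 0.7065/2.6562 = 0.2660, so P(H) = 0.2660/(1+0.2660) ≈ 0.21.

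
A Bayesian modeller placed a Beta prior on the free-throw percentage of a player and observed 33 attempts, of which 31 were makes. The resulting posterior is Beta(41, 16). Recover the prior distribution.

A Beta(a, b) prior with s successes and f failures in binomial data gives a Beta(a+s, b+f) posterior.
Subtract the data counts: 41−31=10, 16−2=14.

Beta(10, 14)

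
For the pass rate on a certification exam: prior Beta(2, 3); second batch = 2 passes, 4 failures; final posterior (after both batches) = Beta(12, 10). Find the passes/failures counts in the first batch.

8 passes and 3 failures

Sequential conjugate updates are equivalent to a single update on the pooled data, so total successes = posterior α − prior α and total failures = posterior β − prior β.
Total across both batches: 12−2=10 passes, 10−3=7 failures.
Subtract the second batch: 10−2=8 passes and 7−4=3 failures.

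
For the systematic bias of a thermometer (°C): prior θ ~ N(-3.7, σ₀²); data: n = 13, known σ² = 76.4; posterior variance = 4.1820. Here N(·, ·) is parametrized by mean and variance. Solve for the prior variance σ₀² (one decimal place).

σ₀² = 14.5

Posterior precision equals prior precision plus data precision: 1/σ_n² = 1/σ₀² + n/σ².
So 1/σ₀² = 1/4.1820 − 13/76.4 = 0.239120 − 0.170157 = 0.068963.
Hence σ₀² = 1/0.068963 ≈ 14.5.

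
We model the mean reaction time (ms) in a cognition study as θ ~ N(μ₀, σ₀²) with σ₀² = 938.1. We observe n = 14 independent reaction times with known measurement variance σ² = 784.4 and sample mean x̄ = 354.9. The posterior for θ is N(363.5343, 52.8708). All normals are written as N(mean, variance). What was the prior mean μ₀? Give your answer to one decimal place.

With known observation variance, the Normal–Normal posterior has precision τ_n = τ₀ + n/σ² and mean μ_n = (τ₀μ₀ + (n/σ²)x̄)/τ_n.
Here τ₀ = 1/938.1 = 0.001066 and τ_data = 14/784.4 = 0.017848, so τ_n = 0.018914.
Rearranging for μ₀: μ₀ = (μ_n·τ_n − τ_data·x̄)/τ₀ = (363.5343·0.018914 − 0.017848·354.9) / 0.001066 = 0.541633/0.001066 ≈ 508.1.

μ₀ = 508.1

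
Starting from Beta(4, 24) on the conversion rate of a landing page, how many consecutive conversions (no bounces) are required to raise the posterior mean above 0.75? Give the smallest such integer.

After k conversions and 0 bounces the posterior is Beta(4+k, 24), with mean (4+k)/(4+24+k).
Set (4+k)/(28+k) > 0.75 and solve: k > (0.75·28 − 4)/(1 − 0.75) = 68.000.
The smallest integer exceeding 68.000 is 69.

k = 69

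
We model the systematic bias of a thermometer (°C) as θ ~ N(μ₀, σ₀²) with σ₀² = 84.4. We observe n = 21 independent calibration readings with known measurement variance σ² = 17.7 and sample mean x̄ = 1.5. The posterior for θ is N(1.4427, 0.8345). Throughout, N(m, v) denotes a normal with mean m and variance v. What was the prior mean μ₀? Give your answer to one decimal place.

μ₀ = -4.3

The posterior mean is a precision-weighted average: μ_n = (τ₀μ₀ + τ_data·x̄)/(τ₀+τ_data), with τ₀=1/σ₀² and τ_data=n/σ².
Here τ₀ = 1/84.4 = 0.011848 and τ_data = 21/17.7 = 1.186441, so τ_n = 1.198289.
Rearranging for μ₀: μ₀ = (μ_n·τ_n − τ_data·x̄)/τ₀ = (1.4427·1.198289 − 1.186441·1.5) / 0.011848 = -0.050890/0.011848 ≈ -4.3.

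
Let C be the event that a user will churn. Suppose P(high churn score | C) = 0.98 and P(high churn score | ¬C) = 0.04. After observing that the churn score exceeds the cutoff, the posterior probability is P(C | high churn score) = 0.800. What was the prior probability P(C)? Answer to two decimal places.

Bayes' rule in odds form gives O(C|E) = O(C)·[P(E|C)/P(E|¬C)], hence O(C) = O(C|E)/LR.
Posterior odds = 0.800/(1−0.800) = 4.0000. LR = 0.98/0.04 = 24.5000.
Prior odds = 4.0000/24.5000 = 0.1633, so P(C) = 0.1633/(1+0.1633) ≈ 0.14.

P(C) = 0.14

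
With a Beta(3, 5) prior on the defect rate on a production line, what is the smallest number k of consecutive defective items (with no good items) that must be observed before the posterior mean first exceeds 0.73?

After k defective items and 0 good items the posterior is Beta(3+k, 5), with mean (3+k)/(3+5+k).
Set (3+k)/(8+k) > 0.73 and solve: k > (0.73·8 − 3)/(1 − 0.73) = 10.519.
The smallest integer exceeding 10.519 is 11, and checking k=11: (14)/(19) = 0.7368 > 0.73.

k = 11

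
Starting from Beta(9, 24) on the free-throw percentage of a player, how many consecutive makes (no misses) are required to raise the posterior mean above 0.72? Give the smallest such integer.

k = 53

After k makes and 0 misses the posterior is Beta(9+k, 24), with mean (9+k)/(9+24+k).
Set (9+k)/(33+k) > 0.72 and solve: k > (0.72·33 − 9)/(1 − 0.72) = 52.714.
The smallest integer exceeding 52.714 is 53, and checking k=53: (62)/(86) = 0.7209 > 0.72.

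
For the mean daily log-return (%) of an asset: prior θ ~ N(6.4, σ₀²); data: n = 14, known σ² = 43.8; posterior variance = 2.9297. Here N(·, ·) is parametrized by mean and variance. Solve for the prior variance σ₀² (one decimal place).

For the Normal–Normal model with known σ², precisions add: τ_n = τ₀ + n/σ².
So 1/σ₀² = 1/2.9297 − 14/43.8 = 0.341332 − 0.319635 = 0.021697.
Hence σ₀² = 1/0.021697 ≈ 46.1.

σ₀² = 46.1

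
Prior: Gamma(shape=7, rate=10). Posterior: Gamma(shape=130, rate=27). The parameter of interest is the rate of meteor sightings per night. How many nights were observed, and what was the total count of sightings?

A Gamma(α, β) prior (rate parametrization) on a Poisson rate with n observations summing to S gives posterior Gamma(α+S, β+n).
Matching: Σxᵢ = 130 − 7 = 123 and n = 27 − 10 = 17.

n = 17 nights with total 123 sightings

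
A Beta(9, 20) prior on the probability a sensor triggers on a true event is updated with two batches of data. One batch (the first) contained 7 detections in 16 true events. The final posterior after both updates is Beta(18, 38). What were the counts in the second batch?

2 detections and 9 misses

Sequential conjugate updates are equivalent to a single update on the pooled data, so total successes = posterior α − prior α and total failures = posterior β − prior β.
Total across both batches: 18−9=9 detections, 38−20=18 misses.
Subtract the first batch: 9−7=2 detections and 18−9=9 misses.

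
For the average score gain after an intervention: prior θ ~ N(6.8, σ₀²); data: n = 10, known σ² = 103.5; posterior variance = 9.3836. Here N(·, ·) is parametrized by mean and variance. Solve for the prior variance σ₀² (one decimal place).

σ₀² = 100.5

Posterior precision equals prior precision plus data precision: 1/σ_n² = 1/σ₀² + n/σ².
So 1/σ₀² = 1/9.3836 − 10/103.5 = 0.106569 − 0.096618 = 0.009951.
Hence σ₀² = 1/0.009951 ≈ 100.5.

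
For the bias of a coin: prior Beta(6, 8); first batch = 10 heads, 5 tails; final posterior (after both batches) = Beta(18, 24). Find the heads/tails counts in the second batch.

Because Beta–binomial updating is additive in the counts, the combined data contributed (α_post−α_prior, β_post−β_prior) successes and failures.
Total across both batches: 18−6=12 heads, 24−8=16 tails.
Subtract the first batch: 12−10=2 heads and 16−5=11 tails.

2 heads and 11 tails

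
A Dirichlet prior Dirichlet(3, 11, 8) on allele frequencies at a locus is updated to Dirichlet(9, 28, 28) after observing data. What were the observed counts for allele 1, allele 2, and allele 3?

counts (6, 17, 20)

For a Dirichlet(α) prior with multinomial counts c, the posterior is Dirichlet(α + c) componentwise.
Counts are posterior − prior componentwise: 9−3=6, 28−11=17, 28−8=20.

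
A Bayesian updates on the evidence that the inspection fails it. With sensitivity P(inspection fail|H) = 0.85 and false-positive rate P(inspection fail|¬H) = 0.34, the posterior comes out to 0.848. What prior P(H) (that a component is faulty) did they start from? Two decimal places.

P(H) = 0.69

Bayes' rule in odds form gives O(H|E) = O(H)·[P(E|H)/P(E|¬H)], hence O(H) = O(H|E)/LR.
Posterior odds = 0.848/(1−0.848) = 5.5789. LR = 0.85/0.34 = 2.5000.
Prior odds = 5.5789/2.5000 = 2.2316, so P(H) = 2.2316/(1+2.2316) ≈ 0.69.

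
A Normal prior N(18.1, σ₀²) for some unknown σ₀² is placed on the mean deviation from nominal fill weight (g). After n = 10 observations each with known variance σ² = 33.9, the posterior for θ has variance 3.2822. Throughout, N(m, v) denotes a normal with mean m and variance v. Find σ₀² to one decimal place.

For the Normal–Normal model with known σ², precisions add: τ_n = τ₀ + n/σ².
So 1/σ₀² = 1/3.2822 − 10/33.9 = 0.304674 − 0.294985 = 0.009689.
Hence σ₀² = 1/0.009689 ≈ 103.2.

σ₀² = 103.2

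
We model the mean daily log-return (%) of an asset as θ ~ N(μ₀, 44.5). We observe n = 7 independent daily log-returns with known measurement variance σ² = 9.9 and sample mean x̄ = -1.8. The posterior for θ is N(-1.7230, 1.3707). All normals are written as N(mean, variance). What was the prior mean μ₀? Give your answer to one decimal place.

The posterior mean is a precision-weighted average: μ_n = (τ₀μ₀ + τ_data·x̄)/(τ₀+τ_data), with τ₀=1/σ₀² and τ_data=n/σ².
Here τ₀ = 1/44.5 = 0.022472 and τ_data = 7/9.9 = 0.707071, so τ_n = 0.729543.
Rearranging for μ₀: μ₀ = (μ_n·τ_n − τ_data·x̄)/τ₀ = (-1.7230·0.729543 − 0.707071·-1.8) / 0.022472 = 0.015725/0.022472 ≈ 0.7.

μ₀ = 0.7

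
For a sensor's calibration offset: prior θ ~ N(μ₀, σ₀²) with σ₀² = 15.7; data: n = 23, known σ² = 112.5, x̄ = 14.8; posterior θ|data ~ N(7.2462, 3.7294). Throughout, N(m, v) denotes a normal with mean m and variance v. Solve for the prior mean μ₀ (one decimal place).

μ₀ = -17.0

The posterior mean is a precision-weighted average: μ_n = (τ₀μ₀ + τ_data·x̄)/(τ₀+τ_data), with τ₀=1/σ₀² and τ_data=n/σ².
Here τ₀ = 1/15.7 = 0.063694 and τ_data = 23/112.5 = 0.204444, so τ_n = 0.268138.
Rearranging for μ₀: μ₀ = (μ_n·τ_n − τ_data·x̄)/τ₀ = (7.2462·0.268138 − 0.204444·14.8) / 0.063694 = -1.082790/0.063694 ≈ -17.0.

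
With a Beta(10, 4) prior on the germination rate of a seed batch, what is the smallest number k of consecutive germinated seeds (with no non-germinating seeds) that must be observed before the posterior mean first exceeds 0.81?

k = 8

After k germinated seeds and 0 non-germinating seeds the posterior is Beta(10+k, 4), with mean (10+k)/(10+4+k).
Set (10+k)/(14+k) > 0.81 and solve: k > (0.81·14 − 10)/(1 − 0.81) = 7.053.
The smallest integer exceeding 7.053 is 8.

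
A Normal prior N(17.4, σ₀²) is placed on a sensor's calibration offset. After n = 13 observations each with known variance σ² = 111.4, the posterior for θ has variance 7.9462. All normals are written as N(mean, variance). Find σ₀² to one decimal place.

σ₀² = 109.3

For the Normal–Normal model with known σ², precisions add: τ_n = τ₀ + n/σ².
So 1/σ₀² = 1/7.9462 − 13/111.4 = 0.125846 − 0.116697 = 0.009149.
Hence σ₀² = 1/0.009149 ≈ 109.3.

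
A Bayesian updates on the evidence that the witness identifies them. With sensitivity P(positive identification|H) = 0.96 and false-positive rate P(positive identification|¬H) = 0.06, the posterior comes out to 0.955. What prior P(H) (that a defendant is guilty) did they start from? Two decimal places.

P(H) = 0.57

Bayes' rule in odds form gives O(H|E) = O(H)·[P(E|H)/P(E|¬H)], hence O(H) = O(H|E)/LR.
Posterior odds = 0.955/(1−0.955) = 21.2222. LR = 0.96/0.06 = 16.0000.
Prior odds = 21.2222/16.0000 = 1.3264, so P(H) = 1.3264/(1+1.3264) ≈ 0.57.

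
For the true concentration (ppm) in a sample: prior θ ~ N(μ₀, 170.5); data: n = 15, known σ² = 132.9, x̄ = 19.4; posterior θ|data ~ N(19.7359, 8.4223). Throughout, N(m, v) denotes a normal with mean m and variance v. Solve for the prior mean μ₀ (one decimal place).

μ₀ = 26.2

With known observation variance, the Normal–Normal posterior has precision τ_n = τ₀ + n/σ² and mean μ_n = (τ₀μ₀ + (n/σ²)x̄)/τ_n.
Here τ₀ = 1/170.5 = 0.005865 and τ_data = 15/132.9 = 0.112867, so τ_n = 0.118732.
Rearranging for μ₀: μ₀ = (μ_n·τ_n − τ_data·x̄)/τ₀ = (19.7359·0.118732 − 0.112867·19.4) / 0.005865 = 0.153663/0.005865 ≈ 26.2.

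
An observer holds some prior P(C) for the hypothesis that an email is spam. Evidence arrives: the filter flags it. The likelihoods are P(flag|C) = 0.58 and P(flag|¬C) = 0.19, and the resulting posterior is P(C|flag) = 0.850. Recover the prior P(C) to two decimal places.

P(C) = 0.65

In odds form, posterior odds = prior odds × likelihood ratio, so prior odds = posterior odds ÷ LR.
Posterior odds = 0.850/(1−0.850) = 5.6667. LR = 0.58/0.19 = 3.0526.
Prior odds = 5.6667/3.0526 = 1.8564, so P(C) = 1.8564/(1+1.8564) ≈ 0.65.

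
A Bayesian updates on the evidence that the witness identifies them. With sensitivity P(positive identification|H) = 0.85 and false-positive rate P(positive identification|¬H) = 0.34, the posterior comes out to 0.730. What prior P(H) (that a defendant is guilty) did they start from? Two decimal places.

P(H) = 0.52

In odds form, posterior odds = prior odds × likelihood ratio, so prior odds = posterior odds ÷ LR.
Posterior odds = 0.730/(1−0.730) = 2.7037. LR = 0.85/0.34 = 2.5000.
Prior odds = 2.7037/2.5000 = 1.0815, so P(H) = 1.0815/(1+1.0815) ≈ 0.52.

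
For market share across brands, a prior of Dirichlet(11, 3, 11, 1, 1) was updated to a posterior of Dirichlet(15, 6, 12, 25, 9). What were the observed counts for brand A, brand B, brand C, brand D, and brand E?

counts (4, 3, 1, 24, 8)

For a Dirichlet(α) prior with multinomial counts c, the posterior is Dirichlet(α + c) componentwise.
Counts are posterior − prior componentwise: 15−11=4, 6−3=3, 12−11=1, 25−1=24, 9−1=8.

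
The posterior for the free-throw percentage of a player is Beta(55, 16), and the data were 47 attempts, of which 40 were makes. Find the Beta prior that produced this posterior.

A Beta(α, β) prior with s successes and f failures in binomial data gives a Beta(α+s, β+f) posterior.
Subtract the data counts: 55−40=15, 16−7=9.

Beta(15, 9)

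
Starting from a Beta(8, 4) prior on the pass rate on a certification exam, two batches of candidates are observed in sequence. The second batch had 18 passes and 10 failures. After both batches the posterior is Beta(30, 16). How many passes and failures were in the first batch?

Because Beta–binomial updating is additive in the counts, the combined data contributed (α_post−α_prior, β_post−β_prior) successes and failures.
Total across both batches: 30−8=22 passes, 16−4=12 failures.
Subtract the second batch: 22−18=4 passes and 12−10=2 failures.

4 passes and 2 failures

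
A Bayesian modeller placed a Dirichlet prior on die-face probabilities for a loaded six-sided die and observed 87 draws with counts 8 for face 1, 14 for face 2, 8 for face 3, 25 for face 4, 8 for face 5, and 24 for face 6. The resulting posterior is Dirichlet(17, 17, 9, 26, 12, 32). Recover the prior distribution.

Dirichlet(9, 3, 1, 1, 4, 8)

For a Dirichlet(α) prior with multinomial counts c, the posterior is Dirichlet(α + c) componentwise.
Subtract each count from the matching posterior parameter: 17−8=9, 17−14=3, 9−8=1, 26−25=1, 12−8=4, 32−24=8.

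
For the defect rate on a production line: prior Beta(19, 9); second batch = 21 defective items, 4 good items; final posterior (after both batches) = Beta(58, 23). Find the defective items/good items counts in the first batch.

Because Beta–binomial updating is additive in the counts, the combined data contributed (α_post−α_prior, β_post−β_prior) successes and failures.
Total across both batches: 58−19=39 defective items, 23−9=14 good items.
Subtract the second batch: 39−21=18 defective items and 14−4=10 good items.

18 defective items and 10 good items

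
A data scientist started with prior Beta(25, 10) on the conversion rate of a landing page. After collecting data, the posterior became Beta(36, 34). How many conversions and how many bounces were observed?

A Beta(α, β) prior with s successes and f failures in binomial data gives a Beta(α+s, β+f) posterior.
Match parameters: s=36−25=11, f=34−10=24.

11 conversions and 24 bounces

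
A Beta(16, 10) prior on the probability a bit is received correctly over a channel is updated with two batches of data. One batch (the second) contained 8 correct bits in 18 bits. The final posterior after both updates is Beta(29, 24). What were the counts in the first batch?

5 correct bits and 4 errors

Sequential conjugate updates are equivalent to a single update on the pooled data, so total successes = posterior α − prior α and total failures = posterior β − prior β.
Total across both batches: 29−16=13 correct bits, 24−10=14 errors.
Subtract the second batch: 13−8=5 correct bits and 14−10=4 errors.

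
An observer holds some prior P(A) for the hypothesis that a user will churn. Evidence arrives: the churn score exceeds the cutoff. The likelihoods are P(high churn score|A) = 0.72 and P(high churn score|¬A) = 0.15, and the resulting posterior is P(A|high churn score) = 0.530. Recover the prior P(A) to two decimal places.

Bayes' rule in odds form gives O(A|E) = O(A)·[P(E|A)/P(E|¬A)], hence O(A) = O(A|E)/LR.
Posterior odds = 0.530/(1−0.530) = 1.1277. LR = 0.72/0.15 = 4.8000.
Prior odds = 1.1277/4.8000 = 0.2349, so P(A) = 0.2349/(1+0.2349) ≈ 0.19.

P(A) = 0.19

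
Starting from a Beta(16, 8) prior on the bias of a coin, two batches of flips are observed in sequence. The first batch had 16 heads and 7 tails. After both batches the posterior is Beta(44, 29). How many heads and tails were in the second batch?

12 heads and 14 tails

Sequential conjugate updates are equivalent to a single update on the pooled data, so total successes = posterior α − prior α and total failures = posterior β − prior β.
Total across both batches: 44−16=28 heads, 29−8=21 tails.
Subtract the first batch: 28−16=12 heads and 21−7=14 tails.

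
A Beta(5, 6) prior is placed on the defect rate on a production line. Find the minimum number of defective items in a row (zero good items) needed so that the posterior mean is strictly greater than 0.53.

k = 2

After k defective items and 0 good items the posterior is Beta(5+k, 6), with mean (5+k)/(5+6+k).
Set (5+k)/(11+k) > 0.53 and solve: k > (0.53·11 − 5)/(1 − 0.53) = 1.766.
The smallest integer exceeding 1.766 is 2, and checking k=2: (7)/(13) = 0.5385 > 0.53.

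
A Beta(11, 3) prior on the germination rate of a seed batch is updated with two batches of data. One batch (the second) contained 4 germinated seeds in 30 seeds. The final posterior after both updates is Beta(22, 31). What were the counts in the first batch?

7 germinated seeds and 2 non-germinating seeds

Sequential conjugate updates are equivalent to a single update on the pooled data, so total successes = posterior α − prior α and total failures = posterior β − prior β.
Total across both batches: 22−11=11 germinated seeds, 31−3=28 non-germinating seeds.
Subtract the second batch: 11−4=7 germinated seeds and 28−26=2 non-germinating seeds.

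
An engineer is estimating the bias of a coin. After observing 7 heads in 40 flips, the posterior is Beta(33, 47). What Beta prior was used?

Beta is conjugate to the binomial likelihood: posterior = Beta(a+s, b+f).
Subtract the data counts: 33−7=26, 47−33=14.

Beta(26, 14)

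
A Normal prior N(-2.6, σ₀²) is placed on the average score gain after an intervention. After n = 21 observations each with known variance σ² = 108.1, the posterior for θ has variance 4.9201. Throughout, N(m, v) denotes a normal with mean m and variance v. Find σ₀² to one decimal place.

σ₀² = 111.3

For the Normal–Normal model with known σ², precisions add: τ_n = τ₀ + n/σ².
So 1/σ₀² = 1/4.9201 − 21/108.1 = 0.203248 − 0.194265 = 0.008983.
Hence σ₀² = 1/0.008983 ≈ 111.3.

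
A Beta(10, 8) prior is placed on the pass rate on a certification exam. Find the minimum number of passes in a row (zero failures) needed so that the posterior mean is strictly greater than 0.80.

k = 23

After k passes and 0 failures the posterior is Beta(10+k, 8), with mean (10+k)/(10+8+k).
Set (10+k)/(18+k) > 0.80 and solve: k > (0.80·18 − 10)/(1 − 0.80) = 22.000.
The smallest integer exceeding 22.000 is 23.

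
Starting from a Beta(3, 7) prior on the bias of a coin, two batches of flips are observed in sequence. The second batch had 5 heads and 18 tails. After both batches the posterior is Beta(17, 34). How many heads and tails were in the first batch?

9 heads and 9 tails

Because Beta–binomial updating is additive in the counts, the combined data contributed (α_post−α_prior, β_post−β_prior) successes and failures.
Total across both batches: 17−3=14 heads, 34−7=27 tails.
Subtract the second batch: 14−5=9 heads and 27−18=9 tails.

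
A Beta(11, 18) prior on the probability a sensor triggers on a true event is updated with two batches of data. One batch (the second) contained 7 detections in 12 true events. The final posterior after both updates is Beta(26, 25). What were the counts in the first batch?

8 detections and 2 misses

Because Beta–binomial updating is additive in the counts, the combined data contributed (α_post−α_prior, β_post−β_prior) successes and failures.
Total across both batches: 26−11=15 detections, 25−18=7 misses.
Subtract the second batch: 15−7=8 detections and 7−5=2 misses.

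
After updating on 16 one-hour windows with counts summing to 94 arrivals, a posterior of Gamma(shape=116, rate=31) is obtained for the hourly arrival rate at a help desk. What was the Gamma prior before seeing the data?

Gamma(shape=22, rate=15)

A Gamma(α, β) prior (rate parametrization) on a Poisson rate with n observations summing to S gives posterior Gamma(α+S, β+n).
So α = 116 − 94 = 22 and β = 31 − 16 = 15.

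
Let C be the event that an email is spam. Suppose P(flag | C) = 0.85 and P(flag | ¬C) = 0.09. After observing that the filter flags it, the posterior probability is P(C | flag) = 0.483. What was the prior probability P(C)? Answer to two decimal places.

Bayes' rule in odds form gives O(C|E) = O(C)·[P(E|C)/P(E|¬C)], hence O(C) = O(C|E)/LR.
Posterior odds = 0.483/(1−0.483) = 0.9342. LR = 0.85/0.09 = 9.4444.
Prior odds = 0.9342/9.4444 = 0.0989, so P(C) = 0.0989/(1+0.0989) ≈ 0.09.

P(C) = 0.09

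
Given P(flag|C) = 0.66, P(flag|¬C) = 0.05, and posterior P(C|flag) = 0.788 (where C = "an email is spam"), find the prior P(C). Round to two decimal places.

P(C) = 0.22

Bayes' rule in odds form gives O(C|E) = O(C)·[P(E|C)/P(E|¬C)], hence O(C) = O(C|E)/LR.
Posterior odds = 0.788/(1−0.788) = 3.7170. LR = 0.66/0.05 = 13.2000.
Prior odds = 3.7170/13.2000 = 0.2816, so P(C) = 0.2816/(1+0.2816) ≈ 0.22.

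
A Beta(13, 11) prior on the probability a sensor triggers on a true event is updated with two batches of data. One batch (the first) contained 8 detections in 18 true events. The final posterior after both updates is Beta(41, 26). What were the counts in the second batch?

Because Beta–binomial updating is additive in the counts, the combined data contributed (α_post−α_prior, β_post−β_prior) successes and failures.
Total across both batches: 41−13=28 detections, 26−11=15 misses.
Subtract the first batch: 28−8=20 detections and 15−10=5 misses.

20 detections and 5 misses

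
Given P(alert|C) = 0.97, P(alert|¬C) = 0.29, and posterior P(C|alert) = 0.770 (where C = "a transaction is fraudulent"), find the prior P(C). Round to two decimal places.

P(C) = 0.50

Bayes' rule in odds form gives O(C|E) = O(C)·[P(E|C)/P(E|¬C)], hence O(C) = O(C|E)/LR.
Posterior odds = 0.770/(1−0.770) = 3.3478. LR = 0.97/0.29 = 3.3448.
Prior odds = 3.3478/3.3448 = 1.0009, so P(C) = 1.0009/(1+1.0009) ≈ 0.50.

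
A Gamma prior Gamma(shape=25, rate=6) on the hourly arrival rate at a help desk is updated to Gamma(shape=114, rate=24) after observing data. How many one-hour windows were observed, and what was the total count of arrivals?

A Gamma(α, β) prior (rate parametrization) on a Poisson rate with n observations summing to S gives posterior Gamma(α+S, β+n).
Matching: Σxᵢ = 114 − 25 = 89 and n = 24 − 6 = 18.

n = 18 one-hour windows with total 89 arrivals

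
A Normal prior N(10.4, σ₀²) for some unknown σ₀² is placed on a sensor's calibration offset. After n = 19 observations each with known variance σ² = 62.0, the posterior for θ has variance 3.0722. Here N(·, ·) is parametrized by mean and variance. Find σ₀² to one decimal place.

Posterior precision equals prior precision plus data precision: 1/σ_n² = 1/σ₀² + n/σ².
So 1/σ₀² = 1/3.0722 − 19/62.0 = 0.325500 − 0.306452 = 0.019048.
Hence σ₀² = 1/0.019048 ≈ 52.5.

σ₀² = 52.5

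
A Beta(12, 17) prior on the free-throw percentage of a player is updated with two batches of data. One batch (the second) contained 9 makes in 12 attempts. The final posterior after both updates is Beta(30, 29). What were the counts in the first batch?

9 makes and 9 misses

Sequential conjugate updates are equivalent to a single update on the pooled data, so total successes = posterior α − prior α and total failures = posterior β − prior β.
Total across both batches: 30−12=18 makes, 29−17=12 misses.
Subtract the second batch: 18−9=9 makes and 12−3=9 misses.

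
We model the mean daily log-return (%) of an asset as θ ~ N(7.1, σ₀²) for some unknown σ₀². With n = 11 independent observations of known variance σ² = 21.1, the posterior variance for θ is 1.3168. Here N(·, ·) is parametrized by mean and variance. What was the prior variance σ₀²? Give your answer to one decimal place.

Posterior precision equals prior precision plus data precision: 1/σ_n² = 1/σ₀² + n/σ².
So 1/σ₀² = 1/1.3168 − 11/21.1 = 0.759417 − 0.521327 = 0.238090.
Hence σ₀² = 1/0.238090 ≈ 4.2.

σ₀² = 4.2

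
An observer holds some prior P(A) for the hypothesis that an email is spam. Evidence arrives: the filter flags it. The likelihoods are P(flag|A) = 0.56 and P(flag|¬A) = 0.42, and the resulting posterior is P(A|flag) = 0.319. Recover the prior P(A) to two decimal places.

P(A) = 0.26

In odds form, posterior odds = prior odds × likelihood ratio, so prior odds = posterior odds ÷ LR.
Posterior odds = 0.319/(1−0.319) = 0.4684. LR = 0.56/0.42 = 1.3333.
Prior odds = 0.4684/1.3333 = 0.3513, so P(A) = 0.3513/(1+0.3513) ≈ 0.26.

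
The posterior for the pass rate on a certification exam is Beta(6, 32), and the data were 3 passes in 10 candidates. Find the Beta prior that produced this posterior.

A Beta(α, β) prior with s successes and f failures in binomial data gives a Beta(α+s, β+f) posterior.
Subtract the data counts: 6−3=3, 32−7=25.

Beta(3, 25)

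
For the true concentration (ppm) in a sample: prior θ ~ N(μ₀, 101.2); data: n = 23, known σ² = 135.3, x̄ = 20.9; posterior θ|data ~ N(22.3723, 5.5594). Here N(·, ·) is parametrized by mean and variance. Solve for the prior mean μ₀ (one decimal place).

With known observation variance, the Normal–Normal posterior has precision τ_n = τ₀ + n/σ² and mean μ_n = (τ₀μ₀ + (n/σ²)x̄)/τ_n.
Here τ₀ = 1/101.2 = 0.009881 and τ_data = 23/135.3 = 0.169993, so τ_n = 0.179874.
Rearranging for μ₀: μ₀ = (μ_n·τ_n − τ_data·x̄)/τ₀ = (22.3723·0.179874 − 0.169993·20.9) / 0.009881 = 0.471341/0.009881 ≈ 47.7.

μ₀ = 47.7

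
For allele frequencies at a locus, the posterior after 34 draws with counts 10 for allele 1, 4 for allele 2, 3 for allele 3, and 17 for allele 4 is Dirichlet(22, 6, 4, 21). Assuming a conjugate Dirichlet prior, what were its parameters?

Dirichlet(12, 2, 1, 4)

For a Dirichlet(α) prior with multinomial counts c, the posterior is Dirichlet(α + c) componentwise.
Subtract each count from the matching posterior parameter: 22−10=12, 6−4=2, 4−3=1, 21−17=4.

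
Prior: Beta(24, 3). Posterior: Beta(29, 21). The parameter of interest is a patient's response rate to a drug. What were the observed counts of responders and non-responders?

5 responders and 18 non-responders

Under Beta–binomial conjugacy the posterior parameters are (a+s, b+f).
Match parameters: s=29−24=5, f=21−3=18.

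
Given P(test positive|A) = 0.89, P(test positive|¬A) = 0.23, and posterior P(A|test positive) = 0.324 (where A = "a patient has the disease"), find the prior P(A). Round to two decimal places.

In odds form, posterior odds = prior odds × likelihood ratio, so prior odds = posterior odds ÷ LR.
Posterior odds = 0.324/(1−0.324) = 0.4793. LR = 0.89/0.23 = 3.8696.
Prior odds = 0.4793/3.8696 = 0.1239, so P(A) = 0.1239/(1+0.1239) ≈ 0.11.

P(A) = 0.11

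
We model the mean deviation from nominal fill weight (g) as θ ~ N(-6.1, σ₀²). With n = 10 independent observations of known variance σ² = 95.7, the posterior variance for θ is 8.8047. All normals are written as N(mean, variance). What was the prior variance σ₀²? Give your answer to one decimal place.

σ₀² = 110.1

Posterior precision equals prior precision plus data precision: 1/σ_n² = 1/σ₀² + n/σ².
So 1/σ₀² = 1/8.8047 − 10/95.7 = 0.113576 − 0.104493 = 0.009083.
Hence σ₀² = 1/0.009083 ≈ 110.1.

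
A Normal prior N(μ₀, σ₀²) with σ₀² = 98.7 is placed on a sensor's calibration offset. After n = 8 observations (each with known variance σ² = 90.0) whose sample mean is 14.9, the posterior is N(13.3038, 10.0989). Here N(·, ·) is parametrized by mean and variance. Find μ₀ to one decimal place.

The posterior mean is a precision-weighted average: μ_n = (τ₀μ₀ + τ_data·x̄)/(τ₀+τ_data), with τ₀=1/σ₀² and τ_data=n/σ².
Here τ₀ = 1/98.7 = 0.010132 and τ_data = 8/90.0 = 0.088889, so τ_n = 0.099021.
Rearranging for μ₀: μ₀ = (μ_n·τ_n − τ_data·x̄)/τ₀ = (13.3038·0.099021 − 0.088889·14.9) / 0.010132 = -0.007091/0.010132 ≈ -0.7.

μ₀ = -0.7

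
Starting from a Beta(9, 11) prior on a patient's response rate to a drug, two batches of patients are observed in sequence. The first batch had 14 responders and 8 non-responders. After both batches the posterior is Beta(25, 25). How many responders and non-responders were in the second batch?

Because Beta–binomial updating is additive in the counts, the combined data contributed (α_post−α_prior, β_post−β_prior) successes and failures.
Total across both batches: 25−9=16 responders, 25−11=14 non-responders.
Subtract the first batch: 16−14=2 responders and 14−8=6 non-responders.

2 responders and 6 non-responders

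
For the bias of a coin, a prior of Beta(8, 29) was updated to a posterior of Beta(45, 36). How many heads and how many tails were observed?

A Beta(α, β) prior with s successes and f failures in binomial data gives a Beta(α+s, β+f) posterior.
So s = 45 − 8 = 37 and f = 36 − 29 = 7.

37 heads and 7 tails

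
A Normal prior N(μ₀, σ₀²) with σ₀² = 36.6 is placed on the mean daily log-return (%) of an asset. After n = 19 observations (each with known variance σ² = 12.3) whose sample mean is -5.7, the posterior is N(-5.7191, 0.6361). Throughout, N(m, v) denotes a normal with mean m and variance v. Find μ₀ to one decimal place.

The posterior mean is a precision-weighted average: μ_n = (τ₀μ₀ + τ_data·x̄)/(τ₀+τ_data), with τ₀=1/σ₀² and τ_data=n/σ².
Here τ₀ = 1/36.6 = 0.027322 and τ_data = 19/12.3 = 1.544715, so τ_n = 1.572037.
Rearranging for μ₀: μ₀ = (μ_n·τ_n − τ_data·x̄)/τ₀ = (-5.7191·1.572037 − 1.544715·-5.7) / 0.027322 = -0.185761/0.027322 ≈ -6.8.

μ₀ = -6.8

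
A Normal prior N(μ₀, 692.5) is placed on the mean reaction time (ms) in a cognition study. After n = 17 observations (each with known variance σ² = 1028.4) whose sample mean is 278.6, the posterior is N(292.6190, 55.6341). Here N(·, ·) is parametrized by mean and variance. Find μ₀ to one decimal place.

With known observation variance, the Normal–Normal posterior has precision τ_n = τ₀ + n/σ² and mean μ_n = (τ₀μ₀ + (n/σ²)x̄)/τ_n.
Here τ₀ = 1/692.5 = 0.001444 and τ_data = 17/1028.4 = 0.016531, so τ_n = 0.017975.
Rearranging for μ₀: μ₀ = (μ_n·τ_n − τ_data·x̄)/τ₀ = (292.6190·0.017975 − 0.016531·278.6) / 0.001444 = 0.654290/0.001444 ≈ 453.1.

μ₀ = 453.1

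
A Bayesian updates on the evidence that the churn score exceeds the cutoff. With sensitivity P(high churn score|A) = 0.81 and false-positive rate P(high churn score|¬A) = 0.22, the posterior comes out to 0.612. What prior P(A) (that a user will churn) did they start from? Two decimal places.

In odds form, posterior odds = prior odds × likelihood ratio, so prior odds = posterior odds ÷ LR.
Posterior odds = 0.612/(1−0.612) = 1.5773. LR = 0.81/0.22 = 3.6818.
Prior odds = 1.5773/3.6818 = 0.4284, so P(A) = 0.4284/(1+0.4284) ≈ 0.30.

P(A) = 0.30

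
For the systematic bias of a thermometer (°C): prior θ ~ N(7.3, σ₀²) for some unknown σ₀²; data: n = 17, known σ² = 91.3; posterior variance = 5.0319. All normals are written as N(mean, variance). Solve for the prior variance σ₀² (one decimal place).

σ₀² = 79.8

Posterior precision equals prior precision plus data precision: 1/σ_n² = 1/σ₀² + n/σ².
So 1/σ₀² = 1/5.0319 − 17/91.3 = 0.198732 − 0.186199 = 0.012533.
Hence σ₀² = 1/0.012533 ≈ 79.8.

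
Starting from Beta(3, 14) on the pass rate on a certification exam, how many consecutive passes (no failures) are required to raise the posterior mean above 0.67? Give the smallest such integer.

After k passes and 0 failures the posterior is Beta(3+k, 14), with mean (3+k)/(3+14+k).
Set (3+k)/(17+k) > 0.67 and solve: k > (0.67·17 − 3)/(1 − 0.67) = 25.424.
The smallest integer exceeding 25.424 is 26, and checking k=26: (29)/(43) = 0.6744 > 0.67.

k = 26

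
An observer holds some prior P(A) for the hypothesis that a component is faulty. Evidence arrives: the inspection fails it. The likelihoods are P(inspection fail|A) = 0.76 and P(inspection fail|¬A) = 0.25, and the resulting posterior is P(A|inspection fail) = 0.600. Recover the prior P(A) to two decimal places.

Bayes' rule in odds form gives O(A|E) = O(A)·[P(E|A)/P(E|¬A)], hence O(A) = O(A|E)/LR.
Posterior odds = 0.600/(1−0.600) = 1.5000. LR = 0.76/0.25 = 3.0400.
Prior odds = 1.5000/3.0400 = 0.4934, so P(A) = 0.4934/(1+0.4934) ≈ 0.33.

P(A) = 0.33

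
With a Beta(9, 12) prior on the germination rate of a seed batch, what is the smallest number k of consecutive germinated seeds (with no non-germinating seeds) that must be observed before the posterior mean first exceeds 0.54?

k = 6

After k germinated seeds and 0 non-germinating seeds the posterior is Beta(9+k, 12), with mean (9+k)/(9+12+k).
Set (9+k)/(21+k) > 0.54 and solve: k > (0.54·21 − 9)/(1 − 0.54) = 5.087.
The smallest integer exceeding 5.087 is 6.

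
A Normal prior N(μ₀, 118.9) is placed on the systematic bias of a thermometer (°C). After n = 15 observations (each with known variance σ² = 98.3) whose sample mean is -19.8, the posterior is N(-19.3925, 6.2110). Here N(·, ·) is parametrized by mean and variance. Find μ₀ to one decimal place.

With known observation variance, the Normal–Normal posterior has precision τ_n = τ₀ + n/σ² and mean μ_n = (τ₀μ₀ + (n/σ²)x̄)/τ_n.
Here τ₀ = 1/118.9 = 0.008410 and τ_data = 15/98.3 = 0.152594, so τ_n = 0.161004.
Rearranging for μ₀: μ₀ = (μ_n·τ_n − τ_data·x̄)/τ₀ = (-19.3925·0.161004 − 0.152594·-19.8) / 0.008410 = -0.100909/0.008410 ≈ -12.0.

μ₀ = -12.0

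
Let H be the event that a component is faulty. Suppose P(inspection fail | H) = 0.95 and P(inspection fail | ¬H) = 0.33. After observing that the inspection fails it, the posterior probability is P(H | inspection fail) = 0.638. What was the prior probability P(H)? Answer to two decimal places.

Bayes' rule in odds form gives O(H|E) = O(H)·[P(E|H)/P(E|¬H)], hence O(H) = O(H|E)/LR.
Posterior odds = 0.638/(1−0.638) = 1.7624. LR = 0.95/0.33 = 2.8788.
Prior odds = 1.7624/2.8788 = 0.6122, so P(H) = 0.6122/(1+0.6122) ≈ 0.38.

P(H) = 0.38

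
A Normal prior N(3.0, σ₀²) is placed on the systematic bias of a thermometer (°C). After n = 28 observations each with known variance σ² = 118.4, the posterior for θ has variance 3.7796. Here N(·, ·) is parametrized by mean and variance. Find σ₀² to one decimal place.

For the Normal–Normal model with known σ², precisions add: τ_n = τ₀ + n/σ².
So 1/σ₀² = 1/3.7796 − 28/118.4 = 0.264578 − 0.236486 = 0.028092.
Hence σ₀² = 1/0.028092 ≈ 35.6.

σ₀² = 35.6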